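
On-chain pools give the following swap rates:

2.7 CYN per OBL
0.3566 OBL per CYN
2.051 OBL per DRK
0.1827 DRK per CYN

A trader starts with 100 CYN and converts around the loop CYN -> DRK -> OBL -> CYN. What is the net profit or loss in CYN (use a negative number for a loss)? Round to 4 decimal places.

100 CYN × 0.1827 = 18.27 DRK
18.27 DRK × 2.051 = 37.47177 OBL
37.47177 OBL × 2.7 = 101.173779 CYN
Net change: 101.173779 − 100 = 1.173779 CYN

1.1738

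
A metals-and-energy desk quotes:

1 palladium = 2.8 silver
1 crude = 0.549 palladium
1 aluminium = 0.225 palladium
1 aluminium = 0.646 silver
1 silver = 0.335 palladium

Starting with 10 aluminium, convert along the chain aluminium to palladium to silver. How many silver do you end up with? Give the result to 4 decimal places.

6.3000

10 aluminium × 0.225 = 2.25 palladium
2.25 palladium × 2.8 = 6.3 silver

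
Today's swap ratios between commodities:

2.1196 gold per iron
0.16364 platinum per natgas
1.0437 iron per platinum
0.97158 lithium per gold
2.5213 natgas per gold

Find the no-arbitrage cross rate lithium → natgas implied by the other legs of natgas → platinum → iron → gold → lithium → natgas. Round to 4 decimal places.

2.8432

Known legs of the cycle: 0.16364 × 1.0437 × 2.1196 × 0.97158 = 0.351720459122233824
For no arbitrage the full-cycle product must be 1, so the missing rate is 1 / 0.351720459122233824 ≈ 2.843167.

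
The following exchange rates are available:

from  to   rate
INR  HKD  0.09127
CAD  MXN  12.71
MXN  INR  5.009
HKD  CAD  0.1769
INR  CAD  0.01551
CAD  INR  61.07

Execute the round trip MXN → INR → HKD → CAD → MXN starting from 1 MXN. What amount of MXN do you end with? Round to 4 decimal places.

1 MXN × 5.009 = 5.009 INR
5.009 INR × 0.09127 = 0.45717143 HKD
0.45717143 HKD × 0.1769 = 0.080873625967 CAD
0.080873625967 CAD × 12.71 = 1.02790378604057 MXN

1.0279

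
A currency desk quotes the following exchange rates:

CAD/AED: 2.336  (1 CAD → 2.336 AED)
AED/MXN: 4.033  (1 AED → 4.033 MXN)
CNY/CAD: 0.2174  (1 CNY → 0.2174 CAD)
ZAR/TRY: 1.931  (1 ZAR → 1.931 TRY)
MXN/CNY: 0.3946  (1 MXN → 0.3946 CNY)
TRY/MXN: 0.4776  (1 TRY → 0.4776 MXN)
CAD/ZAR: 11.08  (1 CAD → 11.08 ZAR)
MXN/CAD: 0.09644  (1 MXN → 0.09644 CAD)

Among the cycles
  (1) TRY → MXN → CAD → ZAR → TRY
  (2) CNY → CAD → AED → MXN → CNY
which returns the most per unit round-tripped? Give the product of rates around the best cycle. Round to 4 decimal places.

(1) 0.4776 × 0.09644 × 11.08 × 1.931 = 0.98547
(2) 0.2174 × 2.336 × 4.033 × 0.3946 = 0.80820
Highest is cycle (1) at 0.9855 (≤1, no arbitrage).

0.9855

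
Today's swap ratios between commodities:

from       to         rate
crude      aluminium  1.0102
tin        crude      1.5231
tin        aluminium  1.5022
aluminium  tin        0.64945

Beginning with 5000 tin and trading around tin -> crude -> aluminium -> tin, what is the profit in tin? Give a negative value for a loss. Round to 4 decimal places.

-3.6655

5000 tin × 1.5231 = 7615.5 crude
7615.5 crude × 1.0102 = 7693.1781 aluminium
7693.1781 aluminium × 0.64945 = 4996.334517045 tin
Net change: 4996.334517045 − 5000 = -3.665482955 tin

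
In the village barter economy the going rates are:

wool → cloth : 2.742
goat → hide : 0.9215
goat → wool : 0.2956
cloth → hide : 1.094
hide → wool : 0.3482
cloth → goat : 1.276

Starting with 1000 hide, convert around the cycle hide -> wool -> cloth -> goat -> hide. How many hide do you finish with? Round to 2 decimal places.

1000 hide × 0.3482 = 348.2 wool
348.2 wool × 2.742 = 954.7644 cloth
954.7644 cloth × 1.276 = 1218.2793744 goat
1218.2793744 goat × 0.9215 = 1122.6444435096 hide

1122.64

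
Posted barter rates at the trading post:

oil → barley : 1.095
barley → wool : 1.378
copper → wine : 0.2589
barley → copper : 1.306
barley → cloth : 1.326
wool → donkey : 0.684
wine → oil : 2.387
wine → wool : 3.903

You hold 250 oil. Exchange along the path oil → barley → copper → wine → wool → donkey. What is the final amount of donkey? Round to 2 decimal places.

247.11

250 oil × 1.095 = 273.75 barley
273.75 barley × 1.306 = 357.5175 copper
357.5175 copper × 0.2589 = 92.56128075 wine
92.56128075 wine × 3.903 = 361.26667876725 wool
361.26667876725 wool × 0.684 = 247.106408276799 donkey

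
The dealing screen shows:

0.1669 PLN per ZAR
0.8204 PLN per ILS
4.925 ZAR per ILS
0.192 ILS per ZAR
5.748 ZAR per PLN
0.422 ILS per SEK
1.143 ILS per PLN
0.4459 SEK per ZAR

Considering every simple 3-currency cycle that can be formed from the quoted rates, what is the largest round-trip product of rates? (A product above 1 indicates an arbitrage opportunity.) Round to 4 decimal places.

0.9395

ILS→ZAR→PLN→ILS: 4.925 × 0.1669 × 1.143 = 0.93953
ILS→ZAR→SEK→ILS: 4.925 × 0.4459 × 0.422 = 0.92674
ILS→PLN→ZAR→ILS: 0.8204 × 5.748 × 0.192 = 0.90541
Maximum is ILS→ZAR→PLN→ILS at 0.9395; no arbitrage — every cycle loses value.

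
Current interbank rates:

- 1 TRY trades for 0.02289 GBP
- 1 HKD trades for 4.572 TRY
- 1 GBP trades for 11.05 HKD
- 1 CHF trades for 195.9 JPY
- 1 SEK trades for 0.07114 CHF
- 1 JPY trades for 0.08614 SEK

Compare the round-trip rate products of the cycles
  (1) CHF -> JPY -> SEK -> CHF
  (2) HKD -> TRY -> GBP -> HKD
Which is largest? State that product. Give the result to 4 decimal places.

(1) 195.9 × 0.08614 × 0.07114 = 1.20048
(2) 4.572 × 0.02289 × 11.05 = 1.15642
Highest is cycle (1) at 1.2005 (>1, arbitrage).

1.2005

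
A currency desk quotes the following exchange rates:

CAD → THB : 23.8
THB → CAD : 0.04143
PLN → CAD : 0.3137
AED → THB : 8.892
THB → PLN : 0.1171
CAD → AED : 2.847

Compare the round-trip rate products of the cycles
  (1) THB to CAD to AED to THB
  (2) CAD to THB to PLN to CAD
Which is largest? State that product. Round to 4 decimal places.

(1) 0.04143 × 2.847 × 8.892 = 1.04882
(2) 23.8 × 0.1171 × 0.3137 = 0.87428
Highest is cycle (1) at 1.0488 (>1, arbitrage).

1.0488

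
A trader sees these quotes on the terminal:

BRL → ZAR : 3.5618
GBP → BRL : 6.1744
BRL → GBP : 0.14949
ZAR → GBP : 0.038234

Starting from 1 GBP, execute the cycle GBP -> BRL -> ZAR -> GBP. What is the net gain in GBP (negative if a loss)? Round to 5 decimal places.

1 GBP × 6.1744 = 6.1744 BRL
6.1744 BRL × 3.5618 = 21.99197792 ZAR
21.99197792 ZAR × 0.038234 = 0.84084128379328 GBP
Net change: 0.84084128379328 − 1 = -0.15915871620672 GBP

-0.15916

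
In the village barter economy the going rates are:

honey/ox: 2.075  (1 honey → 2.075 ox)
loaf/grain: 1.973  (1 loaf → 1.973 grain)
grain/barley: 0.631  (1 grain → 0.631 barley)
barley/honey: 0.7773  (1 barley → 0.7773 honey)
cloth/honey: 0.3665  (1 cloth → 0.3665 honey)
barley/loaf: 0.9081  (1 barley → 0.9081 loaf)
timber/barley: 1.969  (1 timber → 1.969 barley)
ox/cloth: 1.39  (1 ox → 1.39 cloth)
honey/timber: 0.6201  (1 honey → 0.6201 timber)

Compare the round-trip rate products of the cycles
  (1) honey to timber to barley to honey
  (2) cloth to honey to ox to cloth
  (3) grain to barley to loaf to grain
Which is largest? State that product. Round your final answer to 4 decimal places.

1.1306

(1) 0.6201 × 1.969 × 0.7773 = 0.94907
(2) 0.3665 × 2.075 × 1.39 = 1.05708
(3) 0.631 × 0.9081 × 1.973 = 1.13055
Highest is cycle (3) at 1.1306 (>1, arbitrage).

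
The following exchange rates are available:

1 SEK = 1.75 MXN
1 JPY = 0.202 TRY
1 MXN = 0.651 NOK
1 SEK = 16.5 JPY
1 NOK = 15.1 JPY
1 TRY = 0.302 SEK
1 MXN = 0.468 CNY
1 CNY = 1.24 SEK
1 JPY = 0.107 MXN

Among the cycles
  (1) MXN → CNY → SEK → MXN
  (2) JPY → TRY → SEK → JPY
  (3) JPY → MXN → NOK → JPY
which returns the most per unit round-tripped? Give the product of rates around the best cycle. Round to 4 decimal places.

1.0518

(1) 0.468 × 1.24 × 1.75 = 1.01556
(2) 0.202 × 0.302 × 16.5 = 1.00657
(3) 0.107 × 0.651 × 15.1 = 1.05182
Highest is cycle (3) at 1.0518 (>1, arbitrage).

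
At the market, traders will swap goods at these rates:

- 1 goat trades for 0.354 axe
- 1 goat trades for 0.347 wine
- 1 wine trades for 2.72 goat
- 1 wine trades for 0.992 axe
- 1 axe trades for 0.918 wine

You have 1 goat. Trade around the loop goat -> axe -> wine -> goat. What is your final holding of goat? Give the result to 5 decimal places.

1 goat × 0.354 = 0.354 axe
0.354 axe × 0.918 = 0.324972 wine
0.324972 wine × 2.72 = 0.88392384 goat

0.88392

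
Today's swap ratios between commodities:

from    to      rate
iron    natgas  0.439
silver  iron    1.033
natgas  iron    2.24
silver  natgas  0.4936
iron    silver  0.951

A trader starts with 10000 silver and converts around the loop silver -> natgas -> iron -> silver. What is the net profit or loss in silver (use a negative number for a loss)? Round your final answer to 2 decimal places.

10000 silver × 0.4936 = 4936 natgas
4936 natgas × 2.24 = 11056.64 iron
11056.64 iron × 0.951 = 10514.86464 silver
Net change: 10514.86464 − 10000 = 514.86464 silver

514.86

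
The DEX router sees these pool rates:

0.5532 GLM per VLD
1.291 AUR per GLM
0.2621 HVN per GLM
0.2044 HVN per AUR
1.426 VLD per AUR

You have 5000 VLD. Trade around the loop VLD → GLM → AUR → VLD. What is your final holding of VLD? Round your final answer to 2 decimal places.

5000 VLD × 0.5532 = 2766 GLM
2766 GLM × 1.291 = 3570.906 AUR
3570.906 AUR × 1.426 = 5092.111956 VLD

5092.11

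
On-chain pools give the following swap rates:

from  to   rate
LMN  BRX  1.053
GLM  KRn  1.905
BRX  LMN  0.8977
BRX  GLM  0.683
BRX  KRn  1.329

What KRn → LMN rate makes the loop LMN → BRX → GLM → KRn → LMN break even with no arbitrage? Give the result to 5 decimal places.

Known legs of the cycle: 1.053 × 0.683 × 1.905 = 1.370074095
For no arbitrage the full-cycle product must be 1, so the missing rate is 1 / 1.370074095 ≈ 0.7298875.

0.72989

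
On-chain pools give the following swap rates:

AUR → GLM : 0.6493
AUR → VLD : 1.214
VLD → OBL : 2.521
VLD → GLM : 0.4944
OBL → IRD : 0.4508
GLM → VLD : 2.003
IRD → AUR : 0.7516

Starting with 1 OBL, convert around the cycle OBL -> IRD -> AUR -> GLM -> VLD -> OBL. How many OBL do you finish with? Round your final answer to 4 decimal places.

1 OBL × 0.4508 = 0.4508 IRD
0.4508 IRD × 0.7516 = 0.33882128 AUR
0.33882128 AUR × 0.6493 = 0.219996657104 GLM
0.219996657104 GLM × 2.003 = 0.440653304179312 VLD
0.440653304179312 VLD × 2.521 = 1.110886979836045552 OBL

1.1109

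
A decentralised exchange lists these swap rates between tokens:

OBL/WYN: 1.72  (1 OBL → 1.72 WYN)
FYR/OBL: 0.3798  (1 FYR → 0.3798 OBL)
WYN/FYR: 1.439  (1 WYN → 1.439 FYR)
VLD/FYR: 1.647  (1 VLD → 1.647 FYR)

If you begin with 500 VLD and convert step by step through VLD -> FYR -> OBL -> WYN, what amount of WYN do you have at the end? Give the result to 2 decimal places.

537.96

500 VLD × 1.647 = 823.5 FYR
823.5 FYR × 0.3798 = 312.7653 OBL
312.7653 OBL × 1.72 = 537.956316 WYN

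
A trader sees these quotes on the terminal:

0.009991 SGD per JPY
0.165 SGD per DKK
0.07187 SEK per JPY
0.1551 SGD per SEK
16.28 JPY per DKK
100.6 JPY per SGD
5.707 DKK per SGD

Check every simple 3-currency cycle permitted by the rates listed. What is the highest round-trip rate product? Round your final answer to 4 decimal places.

SGD→JPY→SEK→SGD: 100.6 × 0.07187 × 0.1551 = 1.12139
SGD→DKK→JPY→SGD: 5.707 × 16.28 × 0.009991 = 0.92826
Maximum is SGD→JPY→SEK→SGD at 1.1214; arbitrage exists.

1.1214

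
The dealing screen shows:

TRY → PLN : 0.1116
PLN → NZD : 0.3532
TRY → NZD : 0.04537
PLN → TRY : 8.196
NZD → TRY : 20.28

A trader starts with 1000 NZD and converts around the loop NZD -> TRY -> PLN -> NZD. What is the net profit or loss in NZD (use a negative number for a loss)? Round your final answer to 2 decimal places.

-200.62

1000 NZD × 20.28 = 20280 TRY
20280 TRY × 0.1116 = 2263.248 PLN
2263.248 PLN × 0.3532 = 799.3791936 NZD
Net change: 799.3791936 − 1000 = -200.6208064 NZD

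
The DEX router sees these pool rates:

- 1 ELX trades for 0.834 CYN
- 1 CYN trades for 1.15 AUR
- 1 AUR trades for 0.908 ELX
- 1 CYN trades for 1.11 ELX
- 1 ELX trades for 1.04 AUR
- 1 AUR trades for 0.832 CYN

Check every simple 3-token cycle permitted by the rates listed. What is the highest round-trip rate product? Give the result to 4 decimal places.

0.9605

CYN→ELX→AUR→CYN: 1.11 × 1.04 × 0.832 = 0.96046
CYN→AUR→ELX→CYN: 1.15 × 0.908 × 0.834 = 0.87086
Maximum is CYN→ELX→AUR→CYN at 0.9605; no arbitrage — every cycle loses value.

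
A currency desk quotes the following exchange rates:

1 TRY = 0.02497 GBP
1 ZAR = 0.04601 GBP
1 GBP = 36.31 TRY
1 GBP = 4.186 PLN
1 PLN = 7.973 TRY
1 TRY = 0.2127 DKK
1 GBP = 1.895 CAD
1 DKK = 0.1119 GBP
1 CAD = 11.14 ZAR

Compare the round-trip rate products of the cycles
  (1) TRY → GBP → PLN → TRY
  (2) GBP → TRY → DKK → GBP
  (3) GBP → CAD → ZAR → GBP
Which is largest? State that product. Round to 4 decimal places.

(1) 0.02497 × 4.186 × 7.973 = 0.83337
(2) 36.31 × 0.2127 × 0.1119 = 0.86422
(3) 1.895 × 11.14 × 0.04601 = 0.97128
Highest is cycle (3) at 0.9713 (≤1, no arbitrage).

0.9713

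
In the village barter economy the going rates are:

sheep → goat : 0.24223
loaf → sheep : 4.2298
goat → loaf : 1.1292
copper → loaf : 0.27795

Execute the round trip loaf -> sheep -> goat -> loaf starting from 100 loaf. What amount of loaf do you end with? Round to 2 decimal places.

115.70

100 loaf × 4.2298 = 422.98 sheep
422.98 sheep × 0.24223 = 102.4584454 goat
102.4584454 goat × 1.1292 = 115.69607654568 loaf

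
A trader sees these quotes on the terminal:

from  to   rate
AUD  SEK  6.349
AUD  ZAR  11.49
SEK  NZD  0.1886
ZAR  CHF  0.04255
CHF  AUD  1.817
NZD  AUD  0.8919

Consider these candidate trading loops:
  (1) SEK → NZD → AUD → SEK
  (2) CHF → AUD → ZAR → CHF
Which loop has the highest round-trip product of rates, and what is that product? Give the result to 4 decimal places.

(1) 0.1886 × 0.8919 × 6.349 = 1.06798
(2) 1.817 × 11.49 × 0.04255 = 0.88833
Highest is cycle (1) at 1.0680 (>1, arbitrage).

1.0680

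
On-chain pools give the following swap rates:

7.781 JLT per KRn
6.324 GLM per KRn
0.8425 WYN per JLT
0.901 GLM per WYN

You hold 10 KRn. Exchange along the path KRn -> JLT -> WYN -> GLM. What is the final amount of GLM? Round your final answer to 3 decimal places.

10 KRn × 7.781 = 77.81 JLT
77.81 JLT × 0.8425 = 65.554925 WYN
65.554925 WYN × 0.901 = 59.064987425 GLM

59.065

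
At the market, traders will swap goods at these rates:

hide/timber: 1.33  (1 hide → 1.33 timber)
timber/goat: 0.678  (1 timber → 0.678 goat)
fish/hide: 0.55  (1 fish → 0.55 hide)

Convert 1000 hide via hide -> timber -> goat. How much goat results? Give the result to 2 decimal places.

901.74

1000 hide × 1.33 = 1330 timber
1330 timber × 0.678 = 901.74 goat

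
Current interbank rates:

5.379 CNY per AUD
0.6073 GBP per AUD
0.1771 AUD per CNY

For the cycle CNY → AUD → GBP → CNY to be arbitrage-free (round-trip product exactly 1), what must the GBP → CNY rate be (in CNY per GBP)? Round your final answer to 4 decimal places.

9.2978

Known legs of the cycle: 0.1771 × 0.6073 = 0.10755283
For no arbitrage the full-cycle product must be 1, so the missing rate is 1 / 0.10755283 ≈ 9.297756.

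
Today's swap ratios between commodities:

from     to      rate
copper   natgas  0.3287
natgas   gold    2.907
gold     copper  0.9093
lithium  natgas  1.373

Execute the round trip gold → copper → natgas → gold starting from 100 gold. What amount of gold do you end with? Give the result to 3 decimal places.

100 gold × 0.9093 = 90.93 copper
90.93 copper × 0.3287 = 29.888691 natgas
29.888691 natgas × 2.907 = 86.886424737 gold

86.886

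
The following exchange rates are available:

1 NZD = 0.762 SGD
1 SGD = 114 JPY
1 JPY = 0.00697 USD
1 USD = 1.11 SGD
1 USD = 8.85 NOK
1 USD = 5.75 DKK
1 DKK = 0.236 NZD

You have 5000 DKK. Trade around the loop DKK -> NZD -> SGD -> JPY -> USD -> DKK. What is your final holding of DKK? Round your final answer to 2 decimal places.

4108.11

5000 DKK × 0.236 = 1180 NZD
1180 NZD × 0.762 = 899.16 SGD
899.16 SGD × 114 = 102504.24 JPY
102504.24 JPY × 0.00697 = 714.4545528 USD
714.4545528 USD × 5.75 = 4108.1136786 DKK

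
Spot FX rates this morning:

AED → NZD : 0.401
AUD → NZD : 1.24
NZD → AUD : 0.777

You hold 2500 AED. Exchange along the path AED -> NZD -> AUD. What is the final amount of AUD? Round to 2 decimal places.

778.94

2500 AED × 0.401 = 1002.5 NZD
1002.5 NZD × 0.777 = 778.9425 AUD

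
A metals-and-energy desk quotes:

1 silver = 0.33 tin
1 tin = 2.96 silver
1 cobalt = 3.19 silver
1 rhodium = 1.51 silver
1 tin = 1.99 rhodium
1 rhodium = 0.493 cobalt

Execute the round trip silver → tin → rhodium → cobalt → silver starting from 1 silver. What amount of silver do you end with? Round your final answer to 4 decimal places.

1 silver × 0.33 = 0.33 tin
0.33 tin × 1.99 = 0.6567 rhodium
0.6567 rhodium × 0.493 = 0.3237531 cobalt
0.3237531 cobalt × 3.19 = 1.032772389 silver

1.0328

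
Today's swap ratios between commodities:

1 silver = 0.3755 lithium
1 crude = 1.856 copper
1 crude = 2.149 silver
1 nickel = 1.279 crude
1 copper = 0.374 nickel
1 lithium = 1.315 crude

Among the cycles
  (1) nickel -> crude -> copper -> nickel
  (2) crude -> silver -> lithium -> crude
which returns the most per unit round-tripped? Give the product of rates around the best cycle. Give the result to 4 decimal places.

1.0611

(1) 1.279 × 1.856 × 0.374 = 0.88781
(2) 2.149 × 0.3755 × 1.315 = 1.06114
Highest is cycle (2) at 1.0611 (>1, arbitrage).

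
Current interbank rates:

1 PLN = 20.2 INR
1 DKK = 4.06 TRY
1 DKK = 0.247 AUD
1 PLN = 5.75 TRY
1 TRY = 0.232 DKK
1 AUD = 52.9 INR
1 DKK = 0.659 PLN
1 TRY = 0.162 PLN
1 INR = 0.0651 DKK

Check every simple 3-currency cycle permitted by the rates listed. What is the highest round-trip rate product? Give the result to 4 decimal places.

TRY→DKK→PLN→TRY: 0.232 × 0.659 × 5.75 = 0.87911
DKK→PLN→INR→DKK: 0.659 × 20.2 × 0.0651 = 0.86660
DKK→AUD→INR→DKK: 0.247 × 52.9 × 0.0651 = 0.85062
Maximum is TRY→DKK→PLN→TRY at 0.8791; no arbitrage — every cycle loses value.

0.8791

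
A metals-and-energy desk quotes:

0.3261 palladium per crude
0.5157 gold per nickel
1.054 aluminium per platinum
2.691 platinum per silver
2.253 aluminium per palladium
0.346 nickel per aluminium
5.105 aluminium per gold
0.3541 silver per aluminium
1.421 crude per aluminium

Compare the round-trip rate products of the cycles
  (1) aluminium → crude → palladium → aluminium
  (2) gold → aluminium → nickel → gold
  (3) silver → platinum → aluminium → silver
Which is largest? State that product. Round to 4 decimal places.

1.0440

(1) 1.421 × 0.3261 × 2.253 = 1.04401
(2) 5.105 × 0.346 × 0.5157 = 0.91090
(3) 2.691 × 1.054 × 0.3541 = 1.00434
Highest is cycle (1) at 1.0440 (>1, arbitrage).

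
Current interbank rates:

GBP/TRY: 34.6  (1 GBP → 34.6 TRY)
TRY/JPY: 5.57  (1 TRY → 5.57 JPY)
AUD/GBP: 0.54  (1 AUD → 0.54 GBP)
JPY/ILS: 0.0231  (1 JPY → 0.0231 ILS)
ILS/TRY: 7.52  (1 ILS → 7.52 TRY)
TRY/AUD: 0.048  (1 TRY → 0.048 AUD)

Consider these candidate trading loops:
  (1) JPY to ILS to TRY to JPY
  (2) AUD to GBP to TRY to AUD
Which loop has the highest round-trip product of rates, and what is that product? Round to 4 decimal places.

(1) 0.0231 × 7.52 × 5.57 = 0.96758
(2) 0.54 × 34.6 × 0.048 = 0.89683
Highest is cycle (1) at 0.9676 (≤1, no arbitrage).

0.9676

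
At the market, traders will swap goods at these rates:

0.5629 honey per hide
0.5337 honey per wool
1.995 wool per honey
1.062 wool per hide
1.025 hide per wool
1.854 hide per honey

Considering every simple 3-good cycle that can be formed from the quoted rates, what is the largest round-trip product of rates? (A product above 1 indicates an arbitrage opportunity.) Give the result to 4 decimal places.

1.1511

wool→hide→honey→wool: 1.025 × 0.5629 × 1.995 = 1.15106
wool→honey→hide→wool: 0.5337 × 1.854 × 1.062 = 1.05083
Maximum is wool→hide→honey→wool at 1.1511; arbitrage exists.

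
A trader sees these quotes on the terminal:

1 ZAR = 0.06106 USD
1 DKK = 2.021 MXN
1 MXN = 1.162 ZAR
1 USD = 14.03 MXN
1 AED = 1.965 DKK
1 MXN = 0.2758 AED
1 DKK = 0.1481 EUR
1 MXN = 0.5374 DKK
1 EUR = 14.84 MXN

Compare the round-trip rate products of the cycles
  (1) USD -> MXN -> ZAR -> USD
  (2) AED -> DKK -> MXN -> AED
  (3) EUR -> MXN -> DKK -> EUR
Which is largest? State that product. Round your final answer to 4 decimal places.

(1) 14.03 × 1.162 × 0.06106 = 0.99545
(2) 1.965 × 2.021 × 0.2758 = 1.09527
(3) 14.84 × 0.5374 × 0.1481 = 1.18110
Highest is cycle (3) at 1.1811 (>1, arbitrage).

1.1811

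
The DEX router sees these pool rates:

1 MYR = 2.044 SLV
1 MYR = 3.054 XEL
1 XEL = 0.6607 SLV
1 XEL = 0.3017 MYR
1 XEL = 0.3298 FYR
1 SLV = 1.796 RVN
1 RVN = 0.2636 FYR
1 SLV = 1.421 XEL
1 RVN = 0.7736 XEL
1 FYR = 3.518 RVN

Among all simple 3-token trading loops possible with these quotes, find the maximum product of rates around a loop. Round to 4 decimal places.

0.9180

SLV→RVN→XEL→SLV: 1.796 × 0.7736 × 0.6607 = 0.91797
FYR→RVN→XEL→FYR: 3.518 × 0.7736 × 0.3298 = 0.89756
SLV→XEL→MYR→SLV: 1.421 × 0.3017 × 2.044 = 0.87629
Maximum is SLV→RVN→XEL→SLV at 0.9180; no arbitrage — every cycle loses value.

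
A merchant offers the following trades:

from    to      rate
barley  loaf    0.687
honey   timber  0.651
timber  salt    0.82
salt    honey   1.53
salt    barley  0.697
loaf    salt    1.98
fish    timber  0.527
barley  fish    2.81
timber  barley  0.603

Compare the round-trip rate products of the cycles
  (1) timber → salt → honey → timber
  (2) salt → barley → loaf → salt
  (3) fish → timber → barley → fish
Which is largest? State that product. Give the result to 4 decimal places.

0.9481

(1) 0.82 × 1.53 × 0.651 = 0.81674
(2) 0.697 × 0.687 × 1.98 = 0.94810
(3) 0.527 × 0.603 × 2.81 = 0.89296
Highest is cycle (2) at 0.9481 (≤1, no arbitrage).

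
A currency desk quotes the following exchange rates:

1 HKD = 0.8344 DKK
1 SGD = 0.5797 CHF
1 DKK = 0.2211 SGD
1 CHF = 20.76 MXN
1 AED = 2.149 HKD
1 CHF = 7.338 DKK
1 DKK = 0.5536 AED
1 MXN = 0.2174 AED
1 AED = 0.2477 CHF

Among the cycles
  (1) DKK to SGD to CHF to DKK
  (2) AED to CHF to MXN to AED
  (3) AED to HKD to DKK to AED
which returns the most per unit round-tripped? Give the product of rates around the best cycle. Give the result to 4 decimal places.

1.1179

(1) 0.2211 × 0.5797 × 7.338 = 0.94052
(2) 0.2477 × 20.76 × 0.2174 = 1.11793
(3) 2.149 × 0.8344 × 0.5536 = 0.99267
Highest is cycle (2) at 1.1179 (>1, arbitrage).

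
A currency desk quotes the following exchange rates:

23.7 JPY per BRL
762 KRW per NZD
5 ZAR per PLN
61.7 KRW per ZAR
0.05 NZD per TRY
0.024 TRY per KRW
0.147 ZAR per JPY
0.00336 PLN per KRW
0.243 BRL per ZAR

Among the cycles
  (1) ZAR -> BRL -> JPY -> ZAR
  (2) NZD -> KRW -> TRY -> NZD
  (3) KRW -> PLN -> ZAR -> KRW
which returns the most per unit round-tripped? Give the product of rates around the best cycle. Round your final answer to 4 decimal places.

(1) 0.243 × 23.7 × 0.147 = 0.84659
(2) 762 × 0.024 × 0.05 = 0.91440
(3) 0.00336 × 5 × 61.7 = 1.03656
Highest is cycle (3) at 1.0366 (>1, arbitrage).

1.0366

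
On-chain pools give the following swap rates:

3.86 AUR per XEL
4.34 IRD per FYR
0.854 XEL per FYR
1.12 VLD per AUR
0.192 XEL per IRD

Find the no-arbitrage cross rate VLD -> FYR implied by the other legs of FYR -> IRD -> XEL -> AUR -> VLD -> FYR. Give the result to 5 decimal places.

Known legs of the cycle: 4.34 × 0.192 × 3.86 × 1.12 = 3.602436096
For no arbitrage the full-cycle product must be 1, so the missing rate is 1 / 3.602436096 ≈ 0.2775899.

0.27759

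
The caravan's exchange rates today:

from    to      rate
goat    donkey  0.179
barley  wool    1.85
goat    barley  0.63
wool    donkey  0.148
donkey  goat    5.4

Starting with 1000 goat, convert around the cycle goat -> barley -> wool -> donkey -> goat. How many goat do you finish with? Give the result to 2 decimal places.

931.47

1000 goat × 0.63 = 630 barley
630 barley × 1.85 = 1165.5 wool
1165.5 wool × 0.148 = 172.494 donkey
172.494 donkey × 5.4 = 931.4676 goat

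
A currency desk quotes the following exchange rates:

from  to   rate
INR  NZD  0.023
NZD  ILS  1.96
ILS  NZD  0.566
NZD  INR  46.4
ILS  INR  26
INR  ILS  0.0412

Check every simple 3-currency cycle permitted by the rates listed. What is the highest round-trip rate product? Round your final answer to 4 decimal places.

NZD→ILS→INR→NZD: 1.96 × 26 × 0.023 = 1.17208
NZD→INR→ILS→NZD: 46.4 × 0.0412 × 0.566 = 1.08201
Maximum is NZD→ILS→INR→NZD at 1.1721; arbitrage exists.

1.1721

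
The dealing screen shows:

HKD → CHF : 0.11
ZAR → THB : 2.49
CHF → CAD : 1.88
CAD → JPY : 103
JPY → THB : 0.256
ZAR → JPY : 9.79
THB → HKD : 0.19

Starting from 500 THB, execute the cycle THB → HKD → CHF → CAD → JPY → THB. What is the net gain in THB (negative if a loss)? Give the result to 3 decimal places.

500 THB × 0.19 = 95 HKD
95 HKD × 0.11 = 10.45 CHF
10.45 CHF × 1.88 = 19.646 CAD
19.646 CAD × 103 = 2023.538 JPY
2023.538 JPY × 0.256 = 518.025728 THB
Net change: 518.025728 − 500 = 18.025728 THB

18.026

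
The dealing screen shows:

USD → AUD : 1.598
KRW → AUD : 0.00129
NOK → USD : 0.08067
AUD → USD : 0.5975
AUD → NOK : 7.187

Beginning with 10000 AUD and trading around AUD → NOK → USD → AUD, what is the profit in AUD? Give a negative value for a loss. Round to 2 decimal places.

-735.19

10000 AUD × 7.187 = 71870 NOK
71870 NOK × 0.08067 = 5797.7529 USD
5797.7529 USD × 1.598 = 9264.8091342 AUD
Net change: 9264.8091342 − 10000 = -735.1908658 AUD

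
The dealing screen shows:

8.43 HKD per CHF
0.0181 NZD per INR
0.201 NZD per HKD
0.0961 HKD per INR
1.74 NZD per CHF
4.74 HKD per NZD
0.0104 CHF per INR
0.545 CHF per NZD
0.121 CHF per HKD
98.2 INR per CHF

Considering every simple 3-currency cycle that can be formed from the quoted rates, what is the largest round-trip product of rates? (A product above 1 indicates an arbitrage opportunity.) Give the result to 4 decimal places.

INR→HKD→CHF→INR: 0.0961 × 0.121 × 98.2 = 1.14188
NZD→HKD→CHF→NZD: 4.74 × 0.121 × 1.74 = 0.99796
NZD→CHF→INR→NZD: 0.545 × 98.2 × 0.0181 = 0.96869
NZD→CHF→HKD→NZD: 0.545 × 8.43 × 0.201 = 0.92346
Maximum is INR→HKD→CHF→INR at 1.1419; arbitrage exists.

1.1419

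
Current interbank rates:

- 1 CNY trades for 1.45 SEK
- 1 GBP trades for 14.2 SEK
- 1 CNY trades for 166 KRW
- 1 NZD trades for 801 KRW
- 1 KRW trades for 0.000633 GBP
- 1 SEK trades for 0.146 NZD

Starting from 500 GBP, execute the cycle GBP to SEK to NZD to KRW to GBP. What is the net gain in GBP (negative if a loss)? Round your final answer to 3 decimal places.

500 GBP × 14.2 = 7100 SEK
7100 SEK × 0.146 = 1036.6 NZD
1036.6 NZD × 801 = 830316.6 KRW
830316.6 KRW × 0.000633 = 525.5904078 GBP
Net change: 525.5904078 − 500 = 25.5904078 GBP

25.590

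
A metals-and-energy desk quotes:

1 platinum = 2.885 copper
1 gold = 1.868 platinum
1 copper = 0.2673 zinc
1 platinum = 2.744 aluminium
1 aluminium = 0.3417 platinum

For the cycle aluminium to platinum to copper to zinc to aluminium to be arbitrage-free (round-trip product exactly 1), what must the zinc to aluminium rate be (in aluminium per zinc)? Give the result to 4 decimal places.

3.7950

Known legs of the cycle: 0.3417 × 2.885 × 0.2673 = 0.26350554285
For no arbitrage the full-cycle product must be 1, so the missing rate is 1 / 0.26350554285 ≈ 3.794987.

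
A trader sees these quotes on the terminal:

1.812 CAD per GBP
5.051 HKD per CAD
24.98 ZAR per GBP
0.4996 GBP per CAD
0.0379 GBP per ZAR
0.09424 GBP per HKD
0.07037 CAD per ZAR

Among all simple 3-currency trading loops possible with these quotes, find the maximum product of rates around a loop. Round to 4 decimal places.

CAD→GBP→ZAR→CAD: 0.4996 × 24.98 × 0.07037 = 0.87822
CAD→HKD→GBP→CAD: 5.051 × 0.09424 × 1.812 = 0.86252
Maximum is CAD→GBP→ZAR→CAD at 0.8782; no arbitrage — every cycle loses value.

0.8782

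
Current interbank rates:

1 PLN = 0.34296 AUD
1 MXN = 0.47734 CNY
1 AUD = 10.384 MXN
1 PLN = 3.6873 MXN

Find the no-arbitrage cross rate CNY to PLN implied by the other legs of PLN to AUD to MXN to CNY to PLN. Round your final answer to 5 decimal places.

Known legs of the cycle: 0.34296 × 10.384 × 0.47734 = 1.6999493381376
For no arbitrage the full-cycle product must be 1, so the missing rate is 1 / 1.6999493381376 ≈ 0.5882528.

0.58825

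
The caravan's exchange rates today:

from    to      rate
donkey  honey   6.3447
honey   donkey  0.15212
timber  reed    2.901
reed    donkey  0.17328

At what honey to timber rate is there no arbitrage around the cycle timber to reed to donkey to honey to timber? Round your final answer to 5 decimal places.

Known legs of the cycle: 2.901 × 0.17328 × 6.3447 = 3.189387296016
For no arbitrage the full-cycle product must be 1, so the missing rate is 1 / 3.189387296016 ≈ 0.3135398.

0.31354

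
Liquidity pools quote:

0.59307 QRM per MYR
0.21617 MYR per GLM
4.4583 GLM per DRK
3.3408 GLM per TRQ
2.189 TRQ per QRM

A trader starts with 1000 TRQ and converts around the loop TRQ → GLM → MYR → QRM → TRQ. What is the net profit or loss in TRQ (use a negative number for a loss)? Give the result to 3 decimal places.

-62.443

1000 TRQ × 3.3408 = 3340.8 GLM
3340.8 GLM × 0.21617 = 722.180736 MYR
722.180736 MYR × 0.59307 = 428.30372909952 QRM
428.30372909952 QRM × 2.189 = 937.55686299884928 TRQ
Net change: 937.55686299884928 − 1000 = -62.44313700115072 TRQ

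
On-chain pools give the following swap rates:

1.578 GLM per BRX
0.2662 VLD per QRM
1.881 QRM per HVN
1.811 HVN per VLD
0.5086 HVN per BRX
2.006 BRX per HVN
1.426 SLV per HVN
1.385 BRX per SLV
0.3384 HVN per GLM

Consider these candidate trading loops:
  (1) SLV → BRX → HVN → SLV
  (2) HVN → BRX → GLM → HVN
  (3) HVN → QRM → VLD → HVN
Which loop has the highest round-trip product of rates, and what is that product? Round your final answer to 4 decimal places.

1.0712

(1) 1.385 × 0.5086 × 1.426 = 1.00449
(2) 2.006 × 1.578 × 0.3384 = 1.07119
(3) 1.881 × 0.2662 × 1.811 = 0.90681
Highest is cycle (2) at 1.0712 (>1, arbitrage).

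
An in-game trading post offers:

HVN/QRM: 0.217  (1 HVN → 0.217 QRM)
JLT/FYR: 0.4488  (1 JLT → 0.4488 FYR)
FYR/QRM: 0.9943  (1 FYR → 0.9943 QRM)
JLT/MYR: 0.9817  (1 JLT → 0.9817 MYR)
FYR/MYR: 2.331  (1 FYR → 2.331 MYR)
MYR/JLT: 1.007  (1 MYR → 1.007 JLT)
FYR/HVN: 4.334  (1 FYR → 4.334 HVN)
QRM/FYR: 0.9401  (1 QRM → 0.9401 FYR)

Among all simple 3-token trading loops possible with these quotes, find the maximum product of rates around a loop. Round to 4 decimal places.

1.0535

FYR→MYR→JLT→FYR: 2.331 × 1.007 × 0.4488 = 1.05348
FYR→HVN→QRM→FYR: 4.334 × 0.217 × 0.9401 = 0.88414
Maximum is FYR→MYR→JLT→FYR at 1.0535; arbitrage exists.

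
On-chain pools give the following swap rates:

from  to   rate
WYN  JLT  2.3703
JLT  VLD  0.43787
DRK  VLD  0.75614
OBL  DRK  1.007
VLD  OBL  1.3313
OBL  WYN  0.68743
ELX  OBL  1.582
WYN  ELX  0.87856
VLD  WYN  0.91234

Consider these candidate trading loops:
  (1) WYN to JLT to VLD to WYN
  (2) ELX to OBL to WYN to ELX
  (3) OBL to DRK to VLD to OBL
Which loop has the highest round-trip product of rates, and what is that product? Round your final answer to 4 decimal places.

(1) 2.3703 × 0.43787 × 0.91234 = 0.94690
(2) 1.582 × 0.68743 × 0.87856 = 0.95545
(3) 1.007 × 0.75614 × 1.3313 = 1.01370
Highest is cycle (3) at 1.0137 (>1, arbitrage).

1.0137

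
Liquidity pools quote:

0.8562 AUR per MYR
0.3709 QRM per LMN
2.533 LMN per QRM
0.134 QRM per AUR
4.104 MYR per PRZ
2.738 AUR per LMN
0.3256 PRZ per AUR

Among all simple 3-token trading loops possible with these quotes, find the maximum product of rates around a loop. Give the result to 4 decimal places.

1.1441

AUR→PRZ→MYR→AUR: 0.3256 × 4.104 × 0.8562 = 1.14411
LMN→AUR→QRM→LMN: 2.738 × 0.134 × 2.533 = 0.92934
Maximum is AUR→PRZ→MYR→AUR at 1.1441; arbitrage exists.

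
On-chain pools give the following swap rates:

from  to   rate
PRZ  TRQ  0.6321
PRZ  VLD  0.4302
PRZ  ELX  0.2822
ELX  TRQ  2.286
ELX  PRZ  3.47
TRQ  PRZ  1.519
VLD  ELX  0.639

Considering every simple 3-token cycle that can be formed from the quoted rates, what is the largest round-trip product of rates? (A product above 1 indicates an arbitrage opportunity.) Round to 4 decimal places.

0.9799

PRZ→ELX→TRQ→PRZ: 0.2822 × 2.286 × 1.519 = 0.97992
PRZ→VLD→ELX→PRZ: 0.4302 × 0.639 × 3.47 = 0.95390
Maximum is PRZ→ELX→TRQ→PRZ at 0.9799; no arbitrage — every cycle loses value.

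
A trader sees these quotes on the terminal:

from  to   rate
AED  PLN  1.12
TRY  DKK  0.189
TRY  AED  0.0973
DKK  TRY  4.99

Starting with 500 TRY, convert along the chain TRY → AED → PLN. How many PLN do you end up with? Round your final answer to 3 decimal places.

54.488

500 TRY × 0.0973 = 48.65 AED
48.65 AED × 1.12 = 54.488 PLN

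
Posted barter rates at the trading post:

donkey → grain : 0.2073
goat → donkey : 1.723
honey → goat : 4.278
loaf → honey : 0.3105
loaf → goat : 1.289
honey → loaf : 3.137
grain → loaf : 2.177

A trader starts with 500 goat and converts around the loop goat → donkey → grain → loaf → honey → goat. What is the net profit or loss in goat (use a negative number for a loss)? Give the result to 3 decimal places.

500 goat × 1.723 = 861.5 donkey
861.5 donkey × 0.2073 = 178.58895 grain
178.58895 grain × 2.177 = 388.78814415 loaf
388.78814415 loaf × 0.3105 = 120.718718758575 honey
120.718718758575 honey × 4.278 = 516.43467884918385 goat
Net change: 516.43467884918385 − 500 = 16.43467884918385 goat

16.435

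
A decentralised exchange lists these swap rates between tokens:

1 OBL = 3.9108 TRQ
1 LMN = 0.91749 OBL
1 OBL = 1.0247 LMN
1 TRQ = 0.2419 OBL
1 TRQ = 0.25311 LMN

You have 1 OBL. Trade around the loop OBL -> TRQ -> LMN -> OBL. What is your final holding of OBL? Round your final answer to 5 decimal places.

0.90819

1 OBL × 3.9108 = 3.9108 TRQ
3.9108 TRQ × 0.25311 = 0.989862588 LMN
0.989862588 LMN × 0.91749 = 0.90818902586412 OBL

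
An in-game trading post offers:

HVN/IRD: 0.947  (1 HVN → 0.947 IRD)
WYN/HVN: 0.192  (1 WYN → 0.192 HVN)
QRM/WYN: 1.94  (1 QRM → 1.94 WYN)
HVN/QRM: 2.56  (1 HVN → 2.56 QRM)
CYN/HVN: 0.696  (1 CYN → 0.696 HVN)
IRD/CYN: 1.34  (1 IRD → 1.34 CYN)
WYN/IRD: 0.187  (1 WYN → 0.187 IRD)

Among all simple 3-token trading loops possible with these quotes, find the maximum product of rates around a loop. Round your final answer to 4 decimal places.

0.9535

WYN→HVN→QRM→WYN: 0.192 × 2.56 × 1.94 = 0.95355
IRD→CYN→HVN→IRD: 1.34 × 0.696 × 0.947 = 0.88321
Maximum is WYN→HVN→QRM→WYN at 0.9535; no arbitrage — every cycle loses value.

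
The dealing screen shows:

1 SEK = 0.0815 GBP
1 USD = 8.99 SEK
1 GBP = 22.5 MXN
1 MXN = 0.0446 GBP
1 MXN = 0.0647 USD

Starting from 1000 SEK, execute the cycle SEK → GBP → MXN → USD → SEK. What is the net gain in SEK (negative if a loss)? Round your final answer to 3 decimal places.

1000 SEK × 0.0815 = 81.5 GBP
81.5 GBP × 22.5 = 1833.75 MXN
1833.75 MXN × 0.0647 = 118.643625 USD
118.643625 USD × 8.99 = 1066.60618875 SEK
Net change: 1066.60618875 − 1000 = 66.60618875 SEK

66.606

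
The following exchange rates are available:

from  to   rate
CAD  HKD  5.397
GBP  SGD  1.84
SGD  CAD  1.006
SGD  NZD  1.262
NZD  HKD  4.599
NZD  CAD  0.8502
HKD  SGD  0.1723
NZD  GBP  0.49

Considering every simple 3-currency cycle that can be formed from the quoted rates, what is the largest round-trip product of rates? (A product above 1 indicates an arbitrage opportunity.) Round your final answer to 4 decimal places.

1.1378

SGD→NZD→GBP→SGD: 1.262 × 0.49 × 1.84 = 1.13782
SGD→NZD→HKD→SGD: 1.262 × 4.599 × 0.1723 = 1.00002
SGD→CAD→HKD→SGD: 1.006 × 5.397 × 0.1723 = 0.93548
Maximum is SGD→NZD→GBP→SGD at 1.1378; arbitrage exists.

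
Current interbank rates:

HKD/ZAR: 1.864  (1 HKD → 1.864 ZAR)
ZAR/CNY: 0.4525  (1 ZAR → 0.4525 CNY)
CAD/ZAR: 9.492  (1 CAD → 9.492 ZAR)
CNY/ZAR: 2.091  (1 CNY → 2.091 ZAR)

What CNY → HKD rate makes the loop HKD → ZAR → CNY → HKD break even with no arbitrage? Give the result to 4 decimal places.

Known legs of the cycle: 1.864 × 0.4525 = 0.84346
For no arbitrage the full-cycle product must be 1, so the missing rate is 1 / 0.84346 ≈ 1.185593.

1.1856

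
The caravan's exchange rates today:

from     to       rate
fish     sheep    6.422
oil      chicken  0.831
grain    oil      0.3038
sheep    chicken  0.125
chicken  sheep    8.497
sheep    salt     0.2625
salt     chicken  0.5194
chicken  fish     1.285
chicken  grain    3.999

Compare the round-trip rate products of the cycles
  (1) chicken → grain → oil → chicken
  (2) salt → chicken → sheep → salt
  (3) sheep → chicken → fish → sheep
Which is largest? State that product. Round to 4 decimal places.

(1) 3.999 × 0.3038 × 0.831 = 1.00958
(2) 0.5194 × 8.497 × 0.2625 = 1.15850
(3) 0.125 × 1.285 × 6.422 = 1.03153
Highest is cycle (2) at 1.1585 (>1, arbitrage).

1.1585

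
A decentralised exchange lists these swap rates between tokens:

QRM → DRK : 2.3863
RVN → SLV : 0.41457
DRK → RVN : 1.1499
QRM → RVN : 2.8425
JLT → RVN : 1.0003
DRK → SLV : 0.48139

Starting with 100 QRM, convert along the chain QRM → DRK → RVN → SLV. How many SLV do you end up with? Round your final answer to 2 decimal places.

113.76

100 QRM × 2.3863 = 238.63 DRK
238.63 DRK × 1.1499 = 274.400637 RVN
274.400637 RVN × 0.41457 = 113.75827208109 SLV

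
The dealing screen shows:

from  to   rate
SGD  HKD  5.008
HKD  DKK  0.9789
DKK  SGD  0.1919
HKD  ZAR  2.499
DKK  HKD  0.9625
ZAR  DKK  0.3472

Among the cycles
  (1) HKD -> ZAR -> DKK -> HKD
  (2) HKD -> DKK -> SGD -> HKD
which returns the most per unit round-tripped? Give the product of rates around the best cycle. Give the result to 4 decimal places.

0.9408

(1) 2.499 × 0.3472 × 0.9625 = 0.83512
(2) 0.9789 × 0.1919 × 5.008 = 0.94076
Highest is cycle (2) at 0.9408 (≤1, no arbitrage).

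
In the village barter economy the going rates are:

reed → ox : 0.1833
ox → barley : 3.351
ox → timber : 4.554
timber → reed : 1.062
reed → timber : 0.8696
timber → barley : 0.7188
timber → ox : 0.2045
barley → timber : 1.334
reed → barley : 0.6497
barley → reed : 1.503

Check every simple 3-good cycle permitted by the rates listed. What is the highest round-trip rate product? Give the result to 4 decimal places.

0.9395

timber→barley→reed→timber: 0.7188 × 1.503 × 0.8696 = 0.93948
ox→barley→reed→ox: 3.351 × 1.503 × 0.1833 = 0.92320
timber→reed→barley→timber: 1.062 × 0.6497 × 1.334 = 0.92044
ox→barley→timber→ox: 3.351 × 1.334 × 0.2045 = 0.91416
ox→timber→reed→ox: 4.554 × 1.062 × 0.1833 = 0.88650
Maximum is timber→barley→reed→timber at 0.9395; no arbitrage — every cycle loses value.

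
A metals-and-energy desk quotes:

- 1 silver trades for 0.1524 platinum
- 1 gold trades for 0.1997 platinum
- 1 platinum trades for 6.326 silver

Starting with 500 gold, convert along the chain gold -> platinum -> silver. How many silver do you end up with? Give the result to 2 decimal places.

500 gold × 0.1997 = 99.85 platinum
99.85 platinum × 6.326 = 631.6511 silver

631.65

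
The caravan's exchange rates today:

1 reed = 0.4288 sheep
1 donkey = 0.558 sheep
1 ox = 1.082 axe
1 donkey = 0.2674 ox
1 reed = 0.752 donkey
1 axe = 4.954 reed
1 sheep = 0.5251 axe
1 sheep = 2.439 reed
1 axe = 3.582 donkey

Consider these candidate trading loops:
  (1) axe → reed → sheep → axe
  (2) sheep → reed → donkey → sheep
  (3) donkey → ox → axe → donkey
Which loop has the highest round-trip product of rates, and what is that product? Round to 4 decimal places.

1.1155

(1) 4.954 × 0.4288 × 0.5251 = 1.11546
(2) 2.439 × 0.752 × 0.558 = 1.02344
(3) 0.2674 × 1.082 × 3.582 = 1.03637
Highest is cycle (1) at 1.1155 (>1, arbitrage).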